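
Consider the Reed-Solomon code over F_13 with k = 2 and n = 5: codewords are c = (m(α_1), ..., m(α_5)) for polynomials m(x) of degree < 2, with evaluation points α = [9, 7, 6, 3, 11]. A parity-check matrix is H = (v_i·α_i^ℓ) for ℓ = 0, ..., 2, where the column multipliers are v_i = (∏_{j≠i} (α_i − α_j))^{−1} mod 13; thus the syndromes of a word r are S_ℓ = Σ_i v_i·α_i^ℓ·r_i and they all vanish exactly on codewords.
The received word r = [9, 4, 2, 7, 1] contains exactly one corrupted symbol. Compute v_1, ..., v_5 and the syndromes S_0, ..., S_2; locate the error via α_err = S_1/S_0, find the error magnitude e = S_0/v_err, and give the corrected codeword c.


S = (1, 6, 10), error at position 3, error magnitude e = 7, c = [9, 4, 8, 7, 1].

Step 1: column multipliers v_i = (∏_{j≠i}(α_i − α_j))^{−1} mod 13.
  i = 1 (α = 9): (9−7)(9−6)(9−3)(9−11) = 2·3·6·(−2) = −72 ≡ 6, so v_1 = 6^{−1} = 11 (mod 13).
  i = 2 (α = 7): (7−9)(7−6)(7−3)(7−11) = (−2)·1·4·(−4) = 32 ≡ 6, so v_2 = 6^{−1} = 11 (mod 13).
  i = 3 (α = 6): (6−9)(6−7)(6−3)(6−11) = (−3)·(−1)·3·(−5) = −45 ≡ 7, so v_3 = 7^{−1} = 2 (mod 13).
  i = 4 (α = 3): (3−9)(3−7)(3−6)(3−11) = (−6)·(−4)·(−3)·(−8) = 576 ≡ 4, so v_4 = 4^{−1} = 10 (mod 13).
  i = 5 (α = 11): (11−9)(11−7)(11−6)(11−3) = 2·4·5·8 = 320 ≡ 8, so v_5 = 8^{−1} = 5 (mod 13).
  v = [11, 11, 2, 10, 5].
Step 2: syndromes of r = [9, 4, 2, 7, 1] (all sums mod 13).
  S_0 = Σ v_i r_i = 11·9 + 11·4 + 2·2 + 10·7 + 5·1 = 222 ≡ 1.
  S_1 = Σ v_i α_i r_i = 11·9·9 + 11·7·4 + 2·6·2 + 10·3·7 + 5·11·1 = 1488 ≡ 6.
  α_i^2 mod 13 = [3, 10, 10, 9, 4].
  S_2 = Σ v_i α_i^2 r_i = 11·3·9 + 11·10·4 + 2·10·2 + 10·9·7 + 5·4·1 = 1427 ≡ 10.
  S = (1, 6, 10) ≠ 0, so r is not a codeword (an error is present).
Step 3: locate the error. For a single error e at position i, S_ℓ = v_i·e·α_i^ℓ, so α_err = S_1/S_0.
  S_0^{−1} = 1^{−1} = 1 (mod 13), so α_err = 6·1 = 6 ≡ 6 = α_3. Error position i = 3.
  Consistency check: S_2/S_1 = 10·11 = 110 ≡ 6 = α_err ✓ (single-error assumption holds).
Step 4: error magnitude e = S_0/v_3 = S_0·∏_{j≠3}(α_3 − α_j) = 1·7 = 7 ≡ 7 (mod 13).
Step 5: correct position 3: c_3 = r_3 − e = 2 − 7 ≡ 8 (mod 13). Hence c = [9, 4, 8, 7, 1].
  Check: interpolating c through the α_i gives m(x) = 6 + 9·x (degree < 2) with m(α_i) = c_i for every i, so c is indeed a codeword.


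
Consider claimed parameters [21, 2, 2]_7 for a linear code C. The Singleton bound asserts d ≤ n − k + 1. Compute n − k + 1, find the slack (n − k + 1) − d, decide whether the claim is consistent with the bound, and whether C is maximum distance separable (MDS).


Singleton RHS = n − k + 1 = 20, slack = 18, bound satisfied, not MDS.

Singleton bound: d ≤ n − k + 1.
Here n = 21, k = 2, so n − k + 1 = 20.
Given d = 2, check d ≤ 20: YES.
Slack = (n − k + 1) − d = 18.
The code is NOT MDS (slack = 18 > 0).
Description: the claimed parameters are [21, 2, 2]_7; such a code would be non-MDS.


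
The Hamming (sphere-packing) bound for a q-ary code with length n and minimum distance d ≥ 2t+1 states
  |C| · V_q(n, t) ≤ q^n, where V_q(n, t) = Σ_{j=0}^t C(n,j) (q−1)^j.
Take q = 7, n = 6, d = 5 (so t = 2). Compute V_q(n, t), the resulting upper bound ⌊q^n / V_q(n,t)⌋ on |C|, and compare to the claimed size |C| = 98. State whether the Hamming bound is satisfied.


V_q(n, t) = 577, q^n = 117649, Hamming bound = 203, |C| = 98 ≤ bound (satisfied).

Step 1: Compute V_q(n, t) = Σ_{j=0}^2 C(n, j) (q−1)^j.
  j = 0: C(6,0)·(6)^0 = 1·1 = 1.
  j = 1: C(6,1)·(6)^1 = 6·6 = 36.
  j = 2: C(6,2)·(6)^2 = 15·36 = 540.
  V_q(n, t) = 1 + 36 + 540 = 577.
Step 2: q^n = 7^6 = 117649.
Step 3: Hamming bound ⌊q^n / V_q(n,t)⌋ = ⌊117649/577⌋ = 203.
Step 4: Compare |C| = 98 to 203: satisfied.
The claimed |C| lies below the Hamming bound.


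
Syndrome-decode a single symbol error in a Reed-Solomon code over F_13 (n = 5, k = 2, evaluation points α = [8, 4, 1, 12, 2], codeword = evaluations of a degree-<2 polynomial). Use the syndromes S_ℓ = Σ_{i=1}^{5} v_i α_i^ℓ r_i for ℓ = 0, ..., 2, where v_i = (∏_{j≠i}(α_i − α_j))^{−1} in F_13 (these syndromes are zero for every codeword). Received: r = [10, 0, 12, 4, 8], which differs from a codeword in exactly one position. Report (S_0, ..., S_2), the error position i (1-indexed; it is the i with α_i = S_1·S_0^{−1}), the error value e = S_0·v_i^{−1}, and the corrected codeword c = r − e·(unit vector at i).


S = (1, 12, 1), error at position 4, error magnitude e = 10, c = [10, 0, 12, 7, 8].

Step 1: column multipliers v_i = (∏_{j≠i}(α_i − α_j))^{−1} mod 13.
  i = 1 (α = 8): (8−4)(8−1)(8−12)(8−2) = 4·7·(−4)·6 = −672 ≡ 4, so v_1 = 4^{−1} = 10 (mod 13).
  i = 2 (α = 4): (4−8)(4−1)(4−12)(4−2) = (−4)·3·(−8)·2 = 192 ≡ 10, so v_2 = 10^{−1} = 4 (mod 13).
  i = 3 (α = 1): (1−8)(1−4)(1−12)(1−2) = (−7)·(−3)·(−11)·(−1) = 231 ≡ 10, so v_3 = 10^{−1} = 4 (mod 13).
  i = 4 (α = 12): (12−8)(12−4)(12−1)(12−2) = 4·8·11·10 = 3520 ≡ 10, so v_4 = 10^{−1} = 4 (mod 13).
  i = 5 (α = 2): (2−8)(2−4)(2−1)(2−12) = (−6)·(−2)·1·(−10) = −120 ≡ 10, so v_5 = 10^{−1} = 4 (mod 13).
  v = [10, 4, 4, 4, 4].
Step 2: syndromes of r = [10, 0, 12, 4, 8] (all sums mod 13).
  S_0 = Σ v_i r_i = 10·10 + 4·0 + 4·12 + 4·4 + 4·8 = 196 ≡ 1.
  S_1 = Σ v_i α_i r_i = 10·8·10 + 4·4·0 + 4·1·12 + 4·12·4 + 4·2·8 = 1104 ≡ 12.
  α_i^2 mod 13 = [12, 3, 1, 1, 4].
  S_2 = Σ v_i α_i^2 r_i = 10·12·10 + 4·3·0 + 4·1·12 + 4·1·4 + 4·4·8 = 1392 ≡ 1.
  S = (1, 12, 1) ≠ 0, so r is not a codeword (an error is present).
Step 3: locate the error. For a single error e at position i, S_ℓ = v_i·e·α_i^ℓ, so α_err = S_1/S_0.
  S_0^{−1} = 1^{−1} = 1 (mod 13), so α_err = 12·1 = 12 ≡ 12 = α_4. Error position i = 4.
  Consistency check: S_2/S_1 = 1·12 = 12 ≡ 12 = α_err ✓ (single-error assumption holds).
Step 4: error magnitude e = S_0/v_4 = S_0·∏_{j≠4}(α_4 − α_j) = 1·10 = 10 ≡ 10 (mod 13).
Step 5: correct position 4: c_4 = r_4 − e = 4 − 10 ≡ 7 (mod 13). Hence c = [10, 0, 12, 7, 8].
  Check: interpolating c through the α_i gives m(x) = 3 + 9·x (degree < 2) with m(α_i) = c_i for every i, so c is indeed a codeword.


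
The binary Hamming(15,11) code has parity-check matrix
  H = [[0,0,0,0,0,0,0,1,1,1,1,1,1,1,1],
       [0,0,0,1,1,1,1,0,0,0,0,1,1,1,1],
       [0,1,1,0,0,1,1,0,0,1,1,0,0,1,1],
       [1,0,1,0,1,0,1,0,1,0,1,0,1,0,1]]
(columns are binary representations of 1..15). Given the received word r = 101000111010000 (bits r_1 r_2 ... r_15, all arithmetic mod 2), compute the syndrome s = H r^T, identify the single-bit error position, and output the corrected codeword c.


s = (1, 1, 1, 1)^T, error position = 15, corrected codeword c = 101000111010001

Compute s = H r^T mod 2 one row at a time:
  s_1 = 1 + 1 + 0 + 1 + 0 + 0 + 0 + 0 = 3 ≡ 1 (mod 2).
  s_2 = 0 + 0 + 0 + 1 + 0 + 0 + 0 + 0 = 1 ≡ 1 (mod 2).
  s_3 = 0 + 1 + 0 + 1 + 0 + 1 + 0 + 0 = 3 ≡ 1 (mod 2).
  s_4 = 1 + 1 + 0 + 1 + 1 + 1 + 0 + 0 = 5 ≡ 1 (mod 2).
s = (1, 1, 1, 1)^T — this equals column 15 of H (binary 1111), so error is at position 15.
Correct: flip bit 15 of r = 101000111010000 to get c = 101000111010001.


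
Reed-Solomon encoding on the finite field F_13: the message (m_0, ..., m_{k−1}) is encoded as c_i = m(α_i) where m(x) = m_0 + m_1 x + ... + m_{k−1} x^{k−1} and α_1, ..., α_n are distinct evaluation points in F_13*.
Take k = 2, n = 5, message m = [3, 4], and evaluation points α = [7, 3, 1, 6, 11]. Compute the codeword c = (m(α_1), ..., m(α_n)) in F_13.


c = [5, 2, 7, 1, 8]

Message polynomial: m(x) = 3 + 4·x (mod 13).
For each evaluation point α_i, compute m(α_i) mod 13:
  α_1 = 7: Horner steps 4 → 5, so m(7) = 5.
  α_2 = 3: Horner steps 4 → 2, so m(3) = 2.
  α_3 = 1: Horner steps 4 → 7, so m(1) = 7.
  α_4 = 6: Horner steps 4 → 1, so m(6) = 1.
  α_5 = 11: Horner steps 4 → 8, so m(11) = 8.
Codeword c = [5, 2, 7, 1, 8] ∈ F_13^5.


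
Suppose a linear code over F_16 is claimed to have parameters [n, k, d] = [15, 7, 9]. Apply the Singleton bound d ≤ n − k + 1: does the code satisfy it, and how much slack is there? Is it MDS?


Singleton RHS = n − k + 1 = 9, slack = 0, bound satisfied, MDS.

Singleton bound: d ≤ n − k + 1.
Here n = 15, k = 7, so n − k + 1 = 9.
Given d = 9, check d ≤ 9: YES.
Slack = (n − k + 1) − d = 0.
The code is MDS (slack = 0).
Description: the claimed parameters are [15, 7, 9]_16; such a code would be MDS (meets Singleton bound).


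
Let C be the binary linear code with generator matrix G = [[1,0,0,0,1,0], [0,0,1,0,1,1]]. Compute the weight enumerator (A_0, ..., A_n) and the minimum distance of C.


Weight distribution: A_0 = 1, A_2 = 1, A_3 = 2. Minimum distance d = 2.

Enumerate all 2^2 = 4 messages m ∈ F_2^2.
For each, compute codeword c = mG in F_2^6, then tally its weight.
  m = 00 → c = 000000, weight = 0.
  m = 10 → c = 100010, weight = 2.
  m = 01 → c = 001011, weight = 3.
  m = 11 → c = 101001, weight = 3.
Tally weights:
  weight 0: 1 codewords.
  weight 2: 1 codewords.
  weight 3: 2 codewords.
Minimum distance d = smallest w > 0 with A_w > 0 = 2.
Sanity: Σ A_w = 4 = 2^2 = 4 ✓.


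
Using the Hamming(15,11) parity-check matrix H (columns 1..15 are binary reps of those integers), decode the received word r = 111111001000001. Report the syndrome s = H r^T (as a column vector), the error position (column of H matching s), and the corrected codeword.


s = (0, 0, 0, 1)^T, error position = 1, corrected codeword c = 011111001000001

Compute s = H r^T mod 2 one row at a time:
  s_1 = 0 + 1 + 0 + 0 + 0 + 0 + 0 + 1 = 2 ≡ 0 (mod 2).
  s_2 = 1 + 1 + 1 + 0 + 0 + 0 + 0 + 1 = 4 ≡ 0 (mod 2).
  s_3 = 1 + 1 + 1 + 0 + 0 + 0 + 0 + 1 = 4 ≡ 0 (mod 2).
  s_4 = 1 + 1 + 1 + 0 + 1 + 0 + 0 + 1 = 5 ≡ 1 (mod 2).
s = (0, 0, 0, 1)^T — this equals column 1 of H (binary 0001), so error is at position 1.
Correct: flip bit 1 of r = 111111001000001 to get c = 011111001000001.


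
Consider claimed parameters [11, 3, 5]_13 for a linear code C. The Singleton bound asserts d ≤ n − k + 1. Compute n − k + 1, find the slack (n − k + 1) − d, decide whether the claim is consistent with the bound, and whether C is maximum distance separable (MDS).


Singleton RHS = n − k + 1 = 9, slack = 4, bound satisfied, not MDS.

Singleton bound: d ≤ n − k + 1.
Here n = 11, k = 3, so n − k + 1 = 9.
Given d = 5, check d ≤ 9: YES.
Slack = (n − k + 1) − d = 4.
The code is NOT MDS (slack = 4 > 0).
Description: the claimed parameters are [11, 3, 5]_13; such a code would be non-MDS.


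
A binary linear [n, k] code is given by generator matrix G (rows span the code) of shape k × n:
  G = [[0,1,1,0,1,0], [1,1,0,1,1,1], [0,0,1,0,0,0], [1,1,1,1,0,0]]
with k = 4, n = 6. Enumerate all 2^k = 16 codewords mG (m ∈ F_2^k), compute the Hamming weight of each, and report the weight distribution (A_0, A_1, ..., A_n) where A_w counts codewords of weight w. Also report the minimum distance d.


Weight distribution: A_0 = 1, A_1 = 1, A_2 = 3, A_3 = 6, A_4 = 3, A_5 = 1, A_6 = 1. Minimum distance d = 1.

Enumerate all 2^4 = 16 messages m ∈ F_2^4.
For each, compute codeword c = mG in F_2^6, then tally its weight.
  m = 0000 → c = 000000, weight = 0.
  m = 1000 → c = 011010, weight = 3.
  m = 0100 → c = 110111, weight = 5.
  m = 1100 → c = 101101, weight = 4.
  m = 0010 → c = 001000, weight = 1.
  m = 1010 → c = 010010, weight = 2.
  m = 0110 → c = 111111, weight = 6.
  m = 1110 → c = 100101, weight = 3.
  m = 0001 → c = 111100, weight = 4.
  m = 1001 → c = 100110, weight = 3.
  m = 0101 → c = 001011, weight = 3.
  m = 1101 → c = 010001, weight = 2.
  m = 0011 → c = 110100, weight = 3.
  m = 1011 → c = 101110, weight = 4.
  m = 0111 → c = 000011, weight = 2.
  m = 1111 → c = 011001, weight = 3.
Tally weights:
  weight 0: 1 codewords.
  weight 1: 1 codewords.
  weight 2: 3 codewords.
  weight 3: 6 codewords.
  weight 4: 3 codewords.
  weight 5: 1 codewords.
  weight 6: 1 codewords.
Minimum distance d = smallest w > 0 with A_w > 0 = 1.
Sanity: Σ A_w = 16 = 2^4 = 16 ✓.


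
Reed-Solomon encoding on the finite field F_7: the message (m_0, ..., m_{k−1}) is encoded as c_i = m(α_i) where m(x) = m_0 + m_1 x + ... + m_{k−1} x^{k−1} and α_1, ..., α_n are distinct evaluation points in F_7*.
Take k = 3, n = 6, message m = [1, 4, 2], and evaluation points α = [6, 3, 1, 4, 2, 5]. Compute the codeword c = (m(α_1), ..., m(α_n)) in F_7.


c = [6, 3, 0, 0, 3, 1]

Message polynomial: m(x) = 1 + 4·x + 2·x^2 (mod 7).
For each evaluation point α_i, compute m(α_i) mod 7:
  α_1 = 6: Horner steps 2 → 2 → 6, so m(6) = 6.
  α_2 = 3: Horner steps 2 → 3 → 3, so m(3) = 3.
  α_3 = 1: Horner steps 2 → 6 → 0, so m(1) = 0.
  α_4 = 4: Horner steps 2 → 5 → 0, so m(4) = 0.
  α_5 = 2: Horner steps 2 → 1 → 3, so m(2) = 3.
  α_6 = 5: Horner steps 2 → 0 → 1, so m(5) = 1.
Codeword c = [6, 3, 0, 0, 3, 1] ∈ F_7^6.


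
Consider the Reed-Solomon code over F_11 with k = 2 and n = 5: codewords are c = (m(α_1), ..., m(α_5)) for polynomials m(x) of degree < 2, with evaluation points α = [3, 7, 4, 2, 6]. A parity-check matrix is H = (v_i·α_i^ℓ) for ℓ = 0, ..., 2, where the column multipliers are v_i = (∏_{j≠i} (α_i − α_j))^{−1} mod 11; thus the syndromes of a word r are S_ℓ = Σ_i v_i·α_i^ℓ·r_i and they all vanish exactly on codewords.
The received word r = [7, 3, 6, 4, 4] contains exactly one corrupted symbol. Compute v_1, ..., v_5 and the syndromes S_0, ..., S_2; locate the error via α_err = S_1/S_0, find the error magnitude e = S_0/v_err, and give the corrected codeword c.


S = (1, 2, 4), error at position 4, error magnitude e = 7, c = [7, 3, 6, 8, 4].

Step 1: column multipliers v_i = (∏_{j≠i}(α_i − α_j))^{−1} mod 11.
  i = 1 (α = 3): (3−7)(3−4)(3−2)(3−6) = (−4)·(−1)·1·(−3) = −12 ≡ 10, so v_1 = 10^{−1} = 10 (mod 11).
  i = 2 (α = 7): (7−3)(7−4)(7−2)(7−6) = 4·3·5·1 = 60 ≡ 5, so v_2 = 5^{−1} = 9 (mod 11).
  i = 3 (α = 4): (4−3)(4−7)(4−2)(4−6) = 1·(−3)·2·(−2) = 12 ≡ 1, so v_3 = 1^{−1} = 1 (mod 11).
  i = 4 (α = 2): (2−3)(2−7)(2−4)(2−6) = (−1)·(−5)·(−2)·(−4) = 40 ≡ 7, so v_4 = 7^{−1} = 8 (mod 11).
  i = 5 (α = 6): (6−3)(6−7)(6−4)(6−2) = 3·(−1)·2·4 = −24 ≡ 9, so v_5 = 9^{−1} = 5 (mod 11).
  v = [10, 9, 1, 8, 5].
Step 2: syndromes of r = [7, 3, 6, 4, 4] (all sums mod 11).
  S_0 = Σ v_i r_i = 10·7 + 9·3 + 1·6 + 8·4 + 5·4 = 155 ≡ 1.
  S_1 = Σ v_i α_i r_i = 10·3·7 + 9·7·3 + 1·4·6 + 8·2·4 + 5·6·4 = 607 ≡ 2.
  α_i^2 mod 11 = [9, 5, 5, 4, 3].
  S_2 = Σ v_i α_i^2 r_i = 10·9·7 + 9·5·3 + 1·5·6 + 8·4·4 + 5·3·4 = 983 ≡ 4.
  S = (1, 2, 4) ≠ 0, so r is not a codeword (an error is present).
Step 3: locate the error. For a single error e at position i, S_ℓ = v_i·e·α_i^ℓ, so α_err = S_1/S_0.
  S_0^{−1} = 1^{−1} = 1 (mod 11), so α_err = 2·1 = 2 ≡ 2 = α_4. Error position i = 4.
  Consistency check: S_2/S_1 = 4·6 = 24 ≡ 2 = α_err ✓ (single-error assumption holds).
Step 4: error magnitude e = S_0/v_4 = S_0·∏_{j≠4}(α_4 − α_j) = 1·7 = 7 ≡ 7 (mod 11).
Step 5: correct position 4: c_4 = r_4 − e = 4 − 7 ≡ 8 (mod 11). Hence c = [7, 3, 6, 8, 4].
  Check: interpolating c through the α_i gives m(x) = 10 + 10·x (degree < 2) with m(α_i) = c_i for every i, so c is indeed a codeword.


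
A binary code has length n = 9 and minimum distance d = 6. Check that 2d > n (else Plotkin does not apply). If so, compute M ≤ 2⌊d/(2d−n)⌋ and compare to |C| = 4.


Plotkin bound M ≤ 4; given |C| = 4 ≤ bound (satisfied).

Check applicability: 2d = 12, n = 9.
2d − n = 3 > 0, so Plotkin applies.
Compute d/(2d−n) = 6/3 ≈ 2.0000.
⌊d/(2d−n)⌋ = 2.
Plotkin bound: M ≤ 2·2 = 4.
Given |C| = 4, check: satisfied.
This |C| is at the Plotkin bound.


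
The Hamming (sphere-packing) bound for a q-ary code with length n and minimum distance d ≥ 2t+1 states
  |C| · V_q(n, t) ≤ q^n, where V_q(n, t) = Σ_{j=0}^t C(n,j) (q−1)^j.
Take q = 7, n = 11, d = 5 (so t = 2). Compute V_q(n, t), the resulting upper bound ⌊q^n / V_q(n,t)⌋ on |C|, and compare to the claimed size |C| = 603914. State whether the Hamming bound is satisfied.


V_q(n, t) = 2047, q^n = 1977326743, Hamming bound = 965963, |C| = 603914 ≤ bound (satisfied).

Step 1: Compute V_q(n, t) = Σ_{j=0}^2 C(n, j) (q−1)^j.
  j = 0: C(11,0)·(6)^0 = 1·1 = 1.
  j = 1: C(11,1)·(6)^1 = 11·6 = 66.
  j = 2: C(11,2)·(6)^2 = 55·36 = 1980.
  V_q(n, t) = 1 + 66 + 1980 = 2047.
Step 2: q^n = 7^11 = 1977326743.
Step 3: Hamming bound ⌊q^n / V_q(n,t)⌋ = ⌊1977326743/2047⌋ = 965963.
Step 4: Compare |C| = 603914 to 965963: satisfied.
The claimed |C| lies below the Hamming bound.


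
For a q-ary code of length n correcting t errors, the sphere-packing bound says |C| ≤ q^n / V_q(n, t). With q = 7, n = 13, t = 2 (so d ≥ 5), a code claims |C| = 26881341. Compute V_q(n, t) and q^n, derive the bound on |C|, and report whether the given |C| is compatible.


V_q(n, t) = 2887, q^n = 96889010407, Hamming bound = 33560446, |C| = 26881341 ≤ bound (satisfied).

Step 1: Compute V_q(n, t) = Σ_{j=0}^2 C(n, j) (q−1)^j.
  j = 0: C(13,0)·(6)^0 = 1·1 = 1.
  j = 1: C(13,1)·(6)^1 = 13·6 = 78.
  j = 2: C(13,2)·(6)^2 = 78·36 = 2808.
  V_q(n, t) = 1 + 78 + 2808 = 2887.
Step 2: q^n = 7^13 = 96889010407.
Step 3: Hamming bound ⌊q^n / V_q(n,t)⌋ = ⌊96889010407/2887⌋ = 33560446.
Step 4: Compare |C| = 26881341 to 33560446: satisfied.
The claimed |C| lies below the Hamming bound.


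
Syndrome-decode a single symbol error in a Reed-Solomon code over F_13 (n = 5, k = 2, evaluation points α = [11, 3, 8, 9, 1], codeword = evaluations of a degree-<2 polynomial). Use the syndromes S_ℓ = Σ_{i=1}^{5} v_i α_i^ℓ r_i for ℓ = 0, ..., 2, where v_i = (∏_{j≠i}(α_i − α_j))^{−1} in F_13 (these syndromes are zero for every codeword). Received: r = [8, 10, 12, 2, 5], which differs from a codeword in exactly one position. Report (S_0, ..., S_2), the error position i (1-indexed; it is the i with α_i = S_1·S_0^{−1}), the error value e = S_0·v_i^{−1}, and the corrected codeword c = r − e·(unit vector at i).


S = (7, 7, 7), error at position 5, error magnitude e = 1, c = [8, 10, 12, 2, 4].

Step 1: column multipliers v_i = (∏_{j≠i}(α_i − α_j))^{−1} mod 13.
  i = 1 (α = 11): (11−3)(11−8)(11−9)(11−1) = 8·3·2·10 = 480 ≡ 12, so v_1 = 12^{−1} = 12 (mod 13).
  i = 2 (α = 3): (3−11)(3−8)(3−9)(3−1) = (−8)·(−5)·(−6)·2 = −480 ≡ 1, so v_2 = 1^{−1} = 1 (mod 13).
  i = 3 (α = 8): (8−11)(8−3)(8−9)(8−1) = (−3)·5·(−1)·7 = 105 ≡ 1, so v_3 = 1^{−1} = 1 (mod 13).
  i = 4 (α = 9): (9−11)(9−3)(9−8)(9−1) = (−2)·6·1·8 = −96 ≡ 8, so v_4 = 8^{−1} = 5 (mod 13).
  i = 5 (α = 1): (1−11)(1−3)(1−8)(1−9) = (−10)·(−2)·(−7)·(−8) = 1120 ≡ 2, so v_5 = 2^{−1} = 7 (mod 13).
  v = [12, 1, 1, 5, 7].
Step 2: syndromes of r = [8, 10, 12, 2, 5] (all sums mod 13).
  S_0 = Σ v_i r_i = 12·8 + 1·10 + 1·12 + 5·2 + 7·5 = 163 ≡ 7.
  S_1 = Σ v_i α_i r_i = 12·11·8 + 1·3·10 + 1·8·12 + 5·9·2 + 7·1·5 = 1307 ≡ 7.
  α_i^2 mod 13 = [4, 9, 12, 3, 1].
  S_2 = Σ v_i α_i^2 r_i = 12·4·8 + 1·9·10 + 1·12·12 + 5·3·2 + 7·1·5 = 683 ≡ 7.
  S = (7, 7, 7) ≠ 0, so r is not a codeword (an error is present).
Step 3: locate the error. For a single error e at position i, S_ℓ = v_i·e·α_i^ℓ, so α_err = S_1/S_0.
  S_0^{−1} = 7^{−1} = 2 (mod 13), so α_err = 7·2 = 14 ≡ 1 = α_5. Error position i = 5.
  Consistency check: S_2/S_1 = 7·2 = 14 ≡ 1 = α_err ✓ (single-error assumption holds).
Step 4: error magnitude e = S_0/v_5 = S_0·∏_{j≠5}(α_5 − α_j) = 7·2 = 14 ≡ 1 (mod 13).
Step 5: correct position 5: c_5 = r_5 − e = 5 − 1 ≡ 4 (mod 13). Hence c = [8, 10, 12, 2, 4].
  Check: interpolating c through the α_i gives m(x) = 1 + 3·x (degree < 2) with m(α_i) = c_i for every i, so c is indeed a codeword.


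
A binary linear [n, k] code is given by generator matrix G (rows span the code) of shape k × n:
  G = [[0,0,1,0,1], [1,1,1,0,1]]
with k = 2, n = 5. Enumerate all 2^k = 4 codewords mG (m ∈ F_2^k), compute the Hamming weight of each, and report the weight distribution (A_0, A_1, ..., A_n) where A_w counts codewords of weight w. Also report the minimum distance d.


Weight distribution: A_0 = 1, A_2 = 2, A_4 = 1. Minimum distance d = 2.

Enumerate all 2^2 = 4 messages m ∈ F_2^2.
For each, compute codeword c = mG in F_2^5, then tally its weight.
  m = 00 → c = 00000, weight = 0.
  m = 10 → c = 00101, weight = 2.
  m = 01 → c = 11101, weight = 4.
  m = 11 → c = 11000, weight = 2.
Tally weights:
  weight 0: 1 codewords.
  weight 2: 2 codewords.
  weight 4: 1 codewords.
Minimum distance d = smallest w > 0 with A_w > 0 = 2.
Sanity: Σ A_w = 4 = 2^2 = 4 ✓.


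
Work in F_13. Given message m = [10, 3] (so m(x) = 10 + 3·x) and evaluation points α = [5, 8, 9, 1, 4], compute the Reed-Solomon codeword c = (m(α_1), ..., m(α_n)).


c = [12, 8, 11, 0, 9]

Message polynomial: m(x) = 10 + 3·x (mod 13).
For each evaluation point α_i, compute m(α_i) mod 13:
  α_1 = 5: Horner steps 3 → 12, so m(5) = 12.
  α_2 = 8: Horner steps 3 → 8, so m(8) = 8.
  α_3 = 9: Horner steps 3 → 11, so m(9) = 11.
  α_4 = 1: Horner steps 3 → 0, so m(1) = 0.
  α_5 = 4: Horner steps 3 → 9, so m(4) = 9.
Codeword c = [12, 8, 11, 0, 9] ∈ F_13^5.


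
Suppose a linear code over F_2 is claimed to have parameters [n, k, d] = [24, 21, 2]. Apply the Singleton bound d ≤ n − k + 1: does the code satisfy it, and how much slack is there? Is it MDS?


Singleton RHS = n − k + 1 = 4, slack = 2, bound satisfied, not MDS.

Singleton bound: d ≤ n − k + 1.
Here n = 24, k = 21, so n − k + 1 = 4.
Given d = 2, check d ≤ 4: YES.
Slack = (n − k + 1) − d = 2.
The code is NOT MDS (slack = 2 > 0).
Description: the claimed parameters are [24, 21, 2]_2; such a code would be non-MDS.


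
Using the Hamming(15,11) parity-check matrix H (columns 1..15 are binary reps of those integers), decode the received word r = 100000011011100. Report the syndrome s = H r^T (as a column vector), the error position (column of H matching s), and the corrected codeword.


s = (1, 0, 1, 0)^T, error position = 10, corrected codeword c = 100000011111100

Compute s = H r^T mod 2 one row at a time:
  s_1 = 1 + 1 + 0 + 1 + 1 + 1 + 0 + 0 = 5 ≡ 1 (mod 2).
  s_2 = 0 + 0 + 0 + 0 + 1 + 1 + 0 + 0 = 2 ≡ 0 (mod 2).
  s_3 = 0 + 0 + 0 + 0 + 0 + 1 + 0 + 0 = 1 ≡ 1 (mod 2).
  s_4 = 1 + 0 + 0 + 0 + 1 + 1 + 1 + 0 = 4 ≡ 0 (mod 2).
s = (1, 0, 1, 0)^T — this equals column 10 of H (binary 1010), so error is at position 10.
Correct: flip bit 10 of r = 100000011011100 to get c = 100000011111100.


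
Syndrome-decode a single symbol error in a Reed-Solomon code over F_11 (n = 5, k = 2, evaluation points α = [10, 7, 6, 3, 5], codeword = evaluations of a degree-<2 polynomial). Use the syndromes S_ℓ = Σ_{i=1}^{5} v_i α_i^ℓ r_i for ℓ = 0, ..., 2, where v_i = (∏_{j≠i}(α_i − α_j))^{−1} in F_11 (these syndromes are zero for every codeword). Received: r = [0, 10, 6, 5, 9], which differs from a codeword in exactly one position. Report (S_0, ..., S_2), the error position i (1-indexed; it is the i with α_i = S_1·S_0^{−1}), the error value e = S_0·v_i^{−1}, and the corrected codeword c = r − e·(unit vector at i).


S = (9, 1, 5), error at position 5, error magnitude e = 7, c = [0, 10, 6, 5, 2].

Step 1: column multipliers v_i = (∏_{j≠i}(α_i − α_j))^{−1} mod 11.
  i = 1 (α = 10): (10−7)(10−6)(10−3)(10−5) = 3·4·7·5 = 420 ≡ 2, so v_1 = 2^{−1} = 6 (mod 11).
  i = 2 (α = 7): (7−10)(7−6)(7−3)(7−5) = (−3)·1·4·2 = −24 ≡ 9, so v_2 = 9^{−1} = 5 (mod 11).
  i = 3 (α = 6): (6−10)(6−7)(6−3)(6−5) = (−4)·(−1)·3·1 = 12 ≡ 1, so v_3 = 1^{−1} = 1 (mod 11).
  i = 4 (α = 3): (3−10)(3−7)(3−6)(3−5) = (−7)·(−4)·(−3)·(−2) = 168 ≡ 3, so v_4 = 3^{−1} = 4 (mod 11).
  i = 5 (α = 5): (5−10)(5−7)(5−6)(5−3) = (−5)·(−2)·(−1)·2 = −20 ≡ 2, so v_5 = 2^{−1} = 6 (mod 11).
  v = [6, 5, 1, 4, 6].
Step 2: syndromes of r = [0, 10, 6, 5, 9] (all sums mod 11).
  S_0 = Σ v_i r_i = 6·0 + 5·10 + 1·6 + 4·5 + 6·9 = 130 ≡ 9.
  S_1 = Σ v_i α_i r_i = 6·10·0 + 5·7·10 + 1·6·6 + 4·3·5 + 6·5·9 = 716 ≡ 1.
  α_i^2 mod 11 = [1, 5, 3, 9, 3].
  S_2 = Σ v_i α_i^2 r_i = 6·1·0 + 5·5·10 + 1·3·6 + 4·9·5 + 6·3·9 = 610 ≡ 5.
  S = (9, 1, 5) ≠ 0, so r is not a codeword (an error is present).
Step 3: locate the error. For a single error e at position i, S_ℓ = v_i·e·α_i^ℓ, so α_err = S_1/S_0.
  S_0^{−1} = 9^{−1} = 5 (mod 11), so α_err = 1·5 = 5 ≡ 5 = α_5. Error position i = 5.
  Consistency check: S_2/S_1 = 5·1 = 5 ≡ 5 = α_err ✓ (single-error assumption holds).
Step 4: error magnitude e = S_0/v_5 = S_0·∏_{j≠5}(α_5 − α_j) = 9·2 = 18 ≡ 7 (mod 11).
Step 5: correct position 5: c_5 = r_5 − e = 9 − 7 ≡ 2 (mod 11). Hence c = [0, 10, 6, 5, 2].
  Check: interpolating c through the α_i gives m(x) = 4 + 4·x (degree < 2) with m(α_i) = c_i for every i, so c is indeed a codeword.


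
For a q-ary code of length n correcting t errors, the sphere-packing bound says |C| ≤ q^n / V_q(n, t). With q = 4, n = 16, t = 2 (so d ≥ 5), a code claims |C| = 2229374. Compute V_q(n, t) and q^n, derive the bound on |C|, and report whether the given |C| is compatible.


V_q(n, t) = 1129, q^n = 4294967296, Hamming bound = 3804222, |C| = 2229374 ≤ bound (satisfied).

Step 1: Compute V_q(n, t) = Σ_{j=0}^2 C(n, j) (q−1)^j.
  j = 0: C(16,0)·(3)^0 = 1·1 = 1.
  j = 1: C(16,1)·(3)^1 = 16·3 = 48.
  j = 2: C(16,2)·(3)^2 = 120·9 = 1080.
  V_q(n, t) = 1 + 48 + 1080 = 1129.
Step 2: q^n = 4^16 = 4294967296.
Step 3: Hamming bound ⌊q^n / V_q(n,t)⌋ = ⌊4294967296/1129⌋ = 3804222.
Step 4: Compare |C| = 2229374 to 3804222: satisfied.
The claimed |C| lies below the Hamming bound.


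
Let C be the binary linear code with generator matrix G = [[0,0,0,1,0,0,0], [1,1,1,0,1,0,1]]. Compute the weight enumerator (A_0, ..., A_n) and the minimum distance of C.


Weight distribution: A_0 = 1, A_1 = 1, A_5 = 1, A_6 = 1. Minimum distance d = 1.

Enumerate all 2^2 = 4 messages m ∈ F_2^2.
For each, compute codeword c = mG in F_2^7, then tally its weight.
  m = 00 → c = 0000000, weight = 0.
  m = 10 → c = 0001000, weight = 1.
  m = 01 → c = 1110101, weight = 5.
  m = 11 → c = 1111101, weight = 6.
Tally weights:
  weight 0: 1 codewords.
  weight 1: 1 codewords.
  weight 5: 1 codewords.
  weight 6: 1 codewords.
Minimum distance d = smallest w > 0 with A_w > 0 = 1.
Sanity: Σ A_w = 4 = 2^2 = 4 ✓.


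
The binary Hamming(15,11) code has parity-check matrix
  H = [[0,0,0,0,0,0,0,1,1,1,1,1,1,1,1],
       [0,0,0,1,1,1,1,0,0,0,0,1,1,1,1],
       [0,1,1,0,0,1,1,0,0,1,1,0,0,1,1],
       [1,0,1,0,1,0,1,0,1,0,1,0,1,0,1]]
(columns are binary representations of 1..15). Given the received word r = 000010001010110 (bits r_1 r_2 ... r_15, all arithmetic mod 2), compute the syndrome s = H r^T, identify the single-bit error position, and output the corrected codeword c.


s = (0, 1, 0, 0)^T, error position = 4, corrected codeword c = 000110001010110

Compute s = H r^T mod 2 one row at a time:
  s_1 = 0 + 1 + 0 + 1 + 0 + 1 + 1 + 0 = 4 ≡ 0 (mod 2).
  s_2 = 0 + 1 + 0 + 0 + 0 + 1 + 1 + 0 = 3 ≡ 1 (mod 2).
  s_3 = 0 + 0 + 0 + 0 + 0 + 1 + 1 + 0 = 2 ≡ 0 (mod 2).
  s_4 = 0 + 0 + 1 + 0 + 1 + 1 + 1 + 0 = 4 ≡ 0 (mod 2).
s = (0, 1, 0, 0)^T — this equals column 4 of H (binary 0100), so error is at position 4.
Correct: flip bit 4 of r = 000010001010110 to get c = 000110001010110.


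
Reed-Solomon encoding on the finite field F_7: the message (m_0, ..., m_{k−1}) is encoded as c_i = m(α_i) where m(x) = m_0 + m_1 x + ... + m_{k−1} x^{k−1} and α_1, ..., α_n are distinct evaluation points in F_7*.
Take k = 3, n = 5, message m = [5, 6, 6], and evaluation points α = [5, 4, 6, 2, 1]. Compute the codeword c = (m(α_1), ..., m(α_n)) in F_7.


c = [3, 6, 5, 6, 3]

Message polynomial: m(x) = 5 + 6·x + 6·x^2 (mod 7).
For each evaluation point α_i, compute m(α_i) mod 7:
  α_1 = 5: Horner steps 6 → 1 → 3, so m(5) = 3.
  α_2 = 4: Horner steps 6 → 2 → 6, so m(4) = 6.
  α_3 = 6: Horner steps 6 → 0 → 5, so m(6) = 5.
  α_4 = 2: Horner steps 6 → 4 → 6, so m(2) = 6.
  α_5 = 1: Horner steps 6 → 5 → 3, so m(1) = 3.
Codeword c = [3, 6, 5, 6, 3] ∈ F_7^5.


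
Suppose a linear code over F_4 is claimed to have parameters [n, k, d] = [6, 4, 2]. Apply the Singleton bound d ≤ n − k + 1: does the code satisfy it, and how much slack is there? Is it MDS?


Singleton RHS = n − k + 1 = 3, slack = 1, bound satisfied, not MDS.

Singleton bound: d ≤ n − k + 1.
Here n = 6, k = 4, so n − k + 1 = 3.
Given d = 2, check d ≤ 3: YES.
Slack = (n − k + 1) − d = 1.
The code is NOT MDS (slack = 1 > 0).
Description: the claimed parameters are [6, 4, 2]_4; such a code would be non-MDS.


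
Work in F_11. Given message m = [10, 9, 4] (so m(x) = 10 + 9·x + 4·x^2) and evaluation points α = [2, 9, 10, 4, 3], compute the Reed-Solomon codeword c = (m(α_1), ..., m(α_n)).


c = [0, 8, 5, 0, 7]

Message polynomial: m(x) = 10 + 9·x + 4·x^2 (mod 11).
For each evaluation point α_i, compute m(α_i) mod 11:
  α_1 = 2: Horner steps 4 → 6 → 0, so m(2) = 0.
  α_2 = 9: Horner steps 4 → 1 → 8, so m(9) = 8.
  α_3 = 10: Horner steps 4 → 5 → 5, so m(10) = 5.
  α_4 = 4: Horner steps 4 → 3 → 0, so m(4) = 0.
  α_5 = 3: Horner steps 4 → 10 → 7, so m(3) = 7.
Codeword c = [0, 8, 5, 0, 7] ∈ F_11^5.


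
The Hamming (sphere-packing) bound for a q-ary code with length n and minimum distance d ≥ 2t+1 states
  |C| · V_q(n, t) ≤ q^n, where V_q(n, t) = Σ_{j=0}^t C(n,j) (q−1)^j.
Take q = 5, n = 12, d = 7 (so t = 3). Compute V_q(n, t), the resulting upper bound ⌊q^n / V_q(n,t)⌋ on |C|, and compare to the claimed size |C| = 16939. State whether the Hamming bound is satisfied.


V_q(n, t) = 15185, q^n = 244140625, Hamming bound = 16077, |C| = 16939 > bound (violated).

Step 1: Compute V_q(n, t) = Σ_{j=0}^3 C(n, j) (q−1)^j.
  j = 0: C(12,0)·(4)^0 = 1·1 = 1.
  j = 1: C(12,1)·(4)^1 = 12·4 = 48.
  j = 2: C(12,2)·(4)^2 = 66·16 = 1056.
  j = 3: C(12,3)·(4)^3 = 220·64 = 14080.
  V_q(n, t) = 1 + 48 + 1056 + 14080 = 15185.
Step 2: q^n = 5^12 = 244140625.
Step 3: Hamming bound ⌊q^n / V_q(n,t)⌋ = ⌊244140625/15185⌋ = 16077.
Step 4: Compare |C| = 16939 to 16077: violated.
The claimed |C| lies above the Hamming bound, so no 5-ary code of length 12 with d ≥ 7 can have 16939 codewords.


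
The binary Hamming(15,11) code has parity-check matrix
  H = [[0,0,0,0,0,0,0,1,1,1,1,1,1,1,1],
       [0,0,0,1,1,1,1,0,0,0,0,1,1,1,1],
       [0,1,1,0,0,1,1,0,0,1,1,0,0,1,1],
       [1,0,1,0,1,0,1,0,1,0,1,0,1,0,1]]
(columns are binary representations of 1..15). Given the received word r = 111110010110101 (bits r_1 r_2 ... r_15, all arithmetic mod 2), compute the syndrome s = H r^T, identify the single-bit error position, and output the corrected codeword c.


s = (1, 0, 1, 0)^T, error position = 10, corrected codeword c = 111110010010101

Compute s = H r^T mod 2 one row at a time:
  s_1 = 1 + 0 + 1 + 1 + 0 + 1 + 0 + 1 = 5 ≡ 1 (mod 2).
  s_2 = 1 + 1 + 0 + 0 + 0 + 1 + 0 + 1 = 4 ≡ 0 (mod 2).
  s_3 = 1 + 1 + 0 + 0 + 1 + 1 + 0 + 1 = 5 ≡ 1 (mod 2).
  s_4 = 1 + 1 + 1 + 0 + 0 + 1 + 1 + 1 = 6 ≡ 0 (mod 2).
s = (1, 0, 1, 0)^T — this equals column 10 of H (binary 1010), so error is at position 10.
Correct: flip bit 10 of r = 111110010110101 to get c = 111110010010101.


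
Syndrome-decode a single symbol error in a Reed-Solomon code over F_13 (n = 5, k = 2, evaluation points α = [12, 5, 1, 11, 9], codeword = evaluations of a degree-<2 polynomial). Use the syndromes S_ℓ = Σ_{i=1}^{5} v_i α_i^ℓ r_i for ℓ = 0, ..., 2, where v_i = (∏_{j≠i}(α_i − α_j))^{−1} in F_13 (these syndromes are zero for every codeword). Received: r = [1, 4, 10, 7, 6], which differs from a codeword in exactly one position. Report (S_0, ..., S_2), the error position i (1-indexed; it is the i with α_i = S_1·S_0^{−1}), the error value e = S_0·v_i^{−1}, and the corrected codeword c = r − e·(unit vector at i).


S = (6, 6, 6), error at position 3, error magnitude e = 8, c = [1, 4, 2, 7, 6].

Step 1: column multipliers v_i = (∏_{j≠i}(α_i − α_j))^{−1} mod 13.
  i = 1 (α = 12): (12−5)(12−1)(12−11)(12−9) = 7·11·1·3 = 231 ≡ 10, so v_1 = 10^{−1} = 4 (mod 13).
  i = 2 (α = 5): (5−12)(5−1)(5−11)(5−9) = (−7)·4·(−6)·(−4) = −672 ≡ 4, so v_2 = 4^{−1} = 10 (mod 13).
  i = 3 (α = 1): (1−12)(1−5)(1−11)(1−9) = (−11)·(−4)·(−10)·(−8) = 3520 ≡ 10, so v_3 = 10^{−1} = 4 (mod 13).
  i = 4 (α = 11): (11−12)(11−5)(11−1)(11−9) = (−1)·6·10·2 = −120 ≡ 10, so v_4 = 10^{−1} = 4 (mod 13).
  i = 5 (α = 9): (9−12)(9−5)(9−1)(9−11) = (−3)·4·8·(−2) = 192 ≡ 10, so v_5 = 10^{−1} = 4 (mod 13).
  v = [4, 10, 4, 4, 4].
Step 2: syndromes of r = [1, 4, 10, 7, 6] (all sums mod 13).
  S_0 = Σ v_i r_i = 4·1 + 10·4 + 4·10 + 4·7 + 4·6 = 136 ≡ 6.
  S_1 = Σ v_i α_i r_i = 4·12·1 + 10·5·4 + 4·1·10 + 4·11·7 + 4·9·6 = 812 ≡ 6.
  α_i^2 mod 13 = [1, 12, 1, 4, 3].
  S_2 = Σ v_i α_i^2 r_i = 4·1·1 + 10·12·4 + 4·1·10 + 4·4·7 + 4·3·6 = 708 ≡ 6.
  S = (6, 6, 6) ≠ 0, so r is not a codeword (an error is present).
Step 3: locate the error. For a single error e at position i, S_ℓ = v_i·e·α_i^ℓ, so α_err = S_1/S_0.
  S_0^{−1} = 6^{−1} = 11 (mod 13), so α_err = 6·11 = 66 ≡ 1 = α_3. Error position i = 3.
  Consistency check: S_2/S_1 = 6·11 = 66 ≡ 1 = α_err ✓ (single-error assumption holds).
Step 4: error magnitude e = S_0/v_3 = S_0·∏_{j≠3}(α_3 − α_j) = 6·10 = 60 ≡ 8 (mod 13).
Step 5: correct position 3: c_3 = r_3 − e = 10 − 8 ≡ 2 (mod 13). Hence c = [1, 4, 2, 7, 6].
  Check: interpolating c through the α_i gives m(x) = 8 + 7·x (degree < 2) with m(α_i) = c_i for every i, so c is indeed a codeword.


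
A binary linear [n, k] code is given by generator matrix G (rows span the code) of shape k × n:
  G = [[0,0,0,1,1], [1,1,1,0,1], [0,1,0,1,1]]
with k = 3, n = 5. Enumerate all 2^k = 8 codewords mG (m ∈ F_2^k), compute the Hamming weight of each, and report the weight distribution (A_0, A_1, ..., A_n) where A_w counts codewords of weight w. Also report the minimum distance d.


Weight distribution: A_0 = 1, A_1 = 1, A_2 = 1, A_3 = 3, A_4 = 2. Minimum distance d = 1.

Enumerate all 2^3 = 8 messages m ∈ F_2^3.
For each, compute codeword c = mG in F_2^5, then tally its weight.
  m = 000 → c = 00000, weight = 0.
  m = 100 → c = 00011, weight = 2.
  m = 010 → c = 11101, weight = 4.
  m = 110 → c = 11110, weight = 4.
  m = 001 → c = 01011, weight = 3.
  m = 101 → c = 01000, weight = 1.
  m = 011 → c = 10110, weight = 3.
  m = 111 → c = 10101, weight = 3.
Tally weights:
  weight 0: 1 codewords.
  weight 1: 1 codewords.
  weight 2: 1 codewords.
  weight 3: 3 codewords.
  weight 4: 2 codewords.
Minimum distance d = smallest w > 0 with A_w > 0 = 1.
Sanity: Σ A_w = 8 = 2^3 = 8 ✓.


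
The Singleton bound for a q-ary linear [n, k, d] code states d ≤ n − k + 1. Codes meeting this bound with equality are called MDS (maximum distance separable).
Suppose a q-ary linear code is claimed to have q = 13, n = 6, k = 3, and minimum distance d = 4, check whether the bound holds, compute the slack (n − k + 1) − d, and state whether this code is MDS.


Singleton RHS = n − k + 1 = 4, slack = 0, bound satisfied, MDS.

Singleton bound: d ≤ n − k + 1.
Here n = 6, k = 3, so n − k + 1 = 4.
Given d = 4, check d ≤ 4: YES.
Slack = (n − k + 1) − d = 0.
The code is MDS (slack = 0).
Description: the claimed parameters are [6, 3, 4]_13; such a code would be MDS (meets Singleton bound).


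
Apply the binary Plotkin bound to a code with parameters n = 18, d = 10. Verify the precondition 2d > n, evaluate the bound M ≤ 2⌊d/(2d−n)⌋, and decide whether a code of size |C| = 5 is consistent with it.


Plotkin bound M ≤ 10; given |C| = 5 ≤ bound (satisfied).

Check applicability: 2d = 20, n = 18.
2d − n = 2 > 0, so Plotkin applies.
Compute d/(2d−n) = 10/2 ≈ 5.0000.
⌊d/(2d−n)⌋ = 5.
Plotkin bound: M ≤ 2·5 = 10.
Given |C| = 5, check: satisfied.
This |C| is below the Plotkin bound.


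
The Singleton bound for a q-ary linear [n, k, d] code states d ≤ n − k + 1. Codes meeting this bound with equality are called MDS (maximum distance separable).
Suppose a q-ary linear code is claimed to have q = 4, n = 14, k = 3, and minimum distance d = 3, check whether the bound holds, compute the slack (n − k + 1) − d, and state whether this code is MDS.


Singleton RHS = n − k + 1 = 12, slack = 9, bound satisfied, not MDS.

Singleton bound: d ≤ n − k + 1.
Here n = 14, k = 3, so n − k + 1 = 12.
Given d = 3, check d ≤ 12: YES.
Slack = (n − k + 1) − d = 9.
The code is NOT MDS (slack = 9 > 0).
Description: the claimed parameters are [14, 3, 3]_4; such a code would be non-MDS.


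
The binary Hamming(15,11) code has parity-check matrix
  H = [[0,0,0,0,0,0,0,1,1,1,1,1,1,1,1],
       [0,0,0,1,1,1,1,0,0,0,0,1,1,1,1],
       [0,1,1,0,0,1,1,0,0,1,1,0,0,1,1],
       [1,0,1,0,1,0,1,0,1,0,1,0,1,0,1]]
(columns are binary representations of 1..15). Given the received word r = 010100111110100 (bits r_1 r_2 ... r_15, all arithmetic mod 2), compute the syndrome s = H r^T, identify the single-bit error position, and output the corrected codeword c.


s = (1, 1, 0, 0)^T, error position = 12, corrected codeword c = 010100111111100

Compute s = H r^T mod 2 one row at a time:
  s_1 = 1 + 1 + 1 + 1 + 0 + 1 + 0 + 0 = 5 ≡ 1 (mod 2).
  s_2 = 1 + 0 + 0 + 1 + 0 + 1 + 0 + 0 = 3 ≡ 1 (mod 2).
  s_3 = 1 + 0 + 0 + 1 + 1 + 1 + 0 + 0 = 4 ≡ 0 (mod 2).
  s_4 = 0 + 0 + 0 + 1 + 1 + 1 + 1 + 0 = 4 ≡ 0 (mod 2).
s = (1, 1, 0, 0)^T — this equals column 12 of H (binary 1100), so error is at position 12.
Correct: flip bit 12 of r = 010100111110100 to get c = 010100111111100.


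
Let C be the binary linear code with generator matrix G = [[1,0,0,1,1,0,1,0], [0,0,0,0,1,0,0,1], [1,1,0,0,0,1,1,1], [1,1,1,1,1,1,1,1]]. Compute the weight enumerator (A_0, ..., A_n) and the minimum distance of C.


Weight distribution: A_0 = 1, A_2 = 1, A_3 = 4, A_4 = 4, A_5 = 4, A_6 = 1, A_8 = 1. Minimum distance d = 2.

Enumerate all 2^4 = 16 messages m ∈ F_2^4.
For each, compute codeword c = mG in F_2^8, then tally its weight.
  m = 0000 → c = 00000000, weight = 0.
  m = 1000 → c = 10011010, weight = 4.
  m = 0100 → c = 00001001, weight = 2.
  m = 1100 → c = 10010011, weight = 4.
  m = 0010 → c = 11000111, weight = 5.
  m = 1010 → c = 01011101, weight = 5.
  m = 0110 → c = 11001110, weight = 5.
  m = 1110 → c = 01010100, weight = 3.
  m = 0001 → c = 11111111, weight = 8.
  m = 1001 → c = 01100101, weight = 4.
  m = 0101 → c = 11110110, weight = 6.
  m = 1101 → c = 01101100, weight = 4.
  m = 0011 → c = 00111000, weight = 3.
  m = 1011 → c = 10100010, weight = 3.
  m = 0111 → c = 00110001, weight = 3.
  m = 1111 → c = 10101011, weight = 5.
Tally weights:
  weight 0: 1 codewords.
  weight 2: 1 codewords.
  weight 3: 4 codewords.
  weight 4: 4 codewords.
  weight 5: 4 codewords.
  weight 6: 1 codewords.
  weight 8: 1 codewords.
Minimum distance d = smallest w > 0 with A_w > 0 = 2.
Sanity: Σ A_w = 16 = 2^4 = 16 ✓.


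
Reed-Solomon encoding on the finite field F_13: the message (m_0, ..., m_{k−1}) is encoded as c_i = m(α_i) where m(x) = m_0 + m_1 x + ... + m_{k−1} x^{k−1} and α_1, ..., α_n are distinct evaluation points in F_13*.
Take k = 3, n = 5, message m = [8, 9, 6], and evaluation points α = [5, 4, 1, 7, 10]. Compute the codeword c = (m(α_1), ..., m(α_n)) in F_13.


c = [8, 10, 10, 1, 9]

Message polynomial: m(x) = 8 + 9·x + 6·x^2 (mod 13).
For each evaluation point α_i, compute m(α_i) mod 13:
  α_1 = 5: Horner steps 6 → 0 → 8, so m(5) = 8.
  α_2 = 4: Horner steps 6 → 7 → 10, so m(4) = 10.
  α_3 = 1: Horner steps 6 → 2 → 10, so m(1) = 10.
  α_4 = 7: Horner steps 6 → 12 → 1, so m(7) = 1.
  α_5 = 10: Horner steps 6 → 4 → 9, so m(10) = 9.
Codeword c = [8, 10, 10, 1, 9] ∈ F_13^5.
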